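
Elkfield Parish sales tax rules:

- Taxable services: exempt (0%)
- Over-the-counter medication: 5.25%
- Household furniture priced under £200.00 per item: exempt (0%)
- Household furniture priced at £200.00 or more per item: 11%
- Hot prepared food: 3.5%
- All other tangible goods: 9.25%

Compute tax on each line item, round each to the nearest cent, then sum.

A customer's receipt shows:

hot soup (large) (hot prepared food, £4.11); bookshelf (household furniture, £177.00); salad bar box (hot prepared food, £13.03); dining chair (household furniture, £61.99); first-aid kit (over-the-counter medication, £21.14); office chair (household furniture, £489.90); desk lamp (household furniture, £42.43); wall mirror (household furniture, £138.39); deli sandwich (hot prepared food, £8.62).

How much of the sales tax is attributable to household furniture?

Bookshelf £177.00: household furniture, under £200.00 → 0% → £0.00
Dining chair £61.99: household furniture, under £200.00 → 0% → £0.00
Office chair £489.90: household furniture, £200.00 or more → 11% → £53.89
Desk lamp £42.43: household furniture, under £200.00 → 0% → £0.00
Wall mirror £138.39: household furniture, under £200.00 → 0% → £0.00
Tax on household furniture = £0.00 + £0.00 + £53.89 + £0.00 + £0.00 = £53.89

£53.89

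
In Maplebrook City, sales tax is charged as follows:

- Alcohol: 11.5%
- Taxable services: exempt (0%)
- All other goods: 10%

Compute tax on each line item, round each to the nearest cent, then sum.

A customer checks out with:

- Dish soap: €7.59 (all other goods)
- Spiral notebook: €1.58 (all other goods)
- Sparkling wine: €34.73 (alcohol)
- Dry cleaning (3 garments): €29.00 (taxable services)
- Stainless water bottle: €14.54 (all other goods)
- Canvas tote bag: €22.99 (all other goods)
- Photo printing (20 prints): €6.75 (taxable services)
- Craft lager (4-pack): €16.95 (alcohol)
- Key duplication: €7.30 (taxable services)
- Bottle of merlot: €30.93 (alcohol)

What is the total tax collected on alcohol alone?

€9.50

Sparkling wine €34.73: alcohol → 11.5% → €3.99
Craft lager (4-pack) €16.95: alcohol → 11.5% → €1.95
Bottle of merlot €30.93: alcohol → 11.5% → €3.56
Tax on alcohol = €3.99 + €1.95 + €3.56 = €9.50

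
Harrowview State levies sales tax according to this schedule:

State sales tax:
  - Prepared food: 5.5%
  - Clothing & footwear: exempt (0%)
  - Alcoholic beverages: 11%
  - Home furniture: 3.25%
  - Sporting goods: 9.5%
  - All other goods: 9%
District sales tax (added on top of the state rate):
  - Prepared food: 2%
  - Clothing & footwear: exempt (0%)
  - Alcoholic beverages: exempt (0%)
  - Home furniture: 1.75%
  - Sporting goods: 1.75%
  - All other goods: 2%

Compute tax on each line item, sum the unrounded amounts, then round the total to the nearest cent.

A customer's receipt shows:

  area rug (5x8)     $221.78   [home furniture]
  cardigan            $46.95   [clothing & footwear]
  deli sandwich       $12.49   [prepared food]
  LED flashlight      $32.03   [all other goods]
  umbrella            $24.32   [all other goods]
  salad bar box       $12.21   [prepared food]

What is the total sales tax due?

$19.14

Area rug (5x8) $221.78: home furniture → 3.25% + 1.75% district = 5% → $11.089
Cardigan $46.95: clothing & footwear → 0% + 0% district = 0% → $0.00
Deli sandwich $12.49: prepared food → 5.5% + 2% district = 7.5% → $0.93675
LED flashlight $32.03: all other goods → 9% + 2% district = 11% → $3.5233
Umbrella $24.32: all other goods → 9% + 2% district = 11% → $2.6752
Salad bar box $12.21: prepared food → 5.5% + 2% district = 7.5% → $0.91575
Unrounded tax sum = $19.14 → $19.14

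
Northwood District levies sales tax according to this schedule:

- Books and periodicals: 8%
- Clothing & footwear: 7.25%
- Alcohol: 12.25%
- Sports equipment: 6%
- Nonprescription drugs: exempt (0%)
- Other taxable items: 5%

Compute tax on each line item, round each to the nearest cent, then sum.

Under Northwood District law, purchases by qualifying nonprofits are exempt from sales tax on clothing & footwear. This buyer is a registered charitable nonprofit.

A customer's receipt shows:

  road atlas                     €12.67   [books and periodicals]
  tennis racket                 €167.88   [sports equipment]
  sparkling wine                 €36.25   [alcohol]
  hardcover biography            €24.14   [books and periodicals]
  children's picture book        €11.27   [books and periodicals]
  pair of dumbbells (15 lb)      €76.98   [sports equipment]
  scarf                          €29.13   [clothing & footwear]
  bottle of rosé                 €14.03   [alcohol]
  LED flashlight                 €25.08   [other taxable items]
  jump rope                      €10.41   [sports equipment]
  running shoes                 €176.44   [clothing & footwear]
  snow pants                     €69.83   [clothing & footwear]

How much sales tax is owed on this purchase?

€26.56

Road atlas €12.67: books and periodicals → 8% → €1.01
Tennis racket €167.88: sports equipment → 6% → €10.07
Sparkling wine €36.25: alcohol → 12.25% → €4.44
Hardcover biography €24.14: books and periodicals → 8% → €1.93
Children's picture book €11.27: books and periodicals → 8% → €0.90
Pair of dumbbells (15 lb) €76.98: sports equipment → 6% → €4.62
Scarf €29.13: clothing & footwear, buyer-exempt → 0% → €0.00
Bottle of rosé €14.03: alcohol → 12.25% → €1.72
LED flashlight €25.08: other taxable items → 5% → €1.25
Jump rope €10.41: sports equipment → 6% → €0.62
Running shoes €176.44: clothing & footwear, buyer-exempt → 0% → €0.00
Snow pants €69.83: clothing & footwear, buyer-exempt → 0% → €0.00
Total tax = €1.01 + €10.07 + €4.44 + €1.93 + €0.90 + €4.62 + €1.72 + €1.25 + €0.62 = €26.56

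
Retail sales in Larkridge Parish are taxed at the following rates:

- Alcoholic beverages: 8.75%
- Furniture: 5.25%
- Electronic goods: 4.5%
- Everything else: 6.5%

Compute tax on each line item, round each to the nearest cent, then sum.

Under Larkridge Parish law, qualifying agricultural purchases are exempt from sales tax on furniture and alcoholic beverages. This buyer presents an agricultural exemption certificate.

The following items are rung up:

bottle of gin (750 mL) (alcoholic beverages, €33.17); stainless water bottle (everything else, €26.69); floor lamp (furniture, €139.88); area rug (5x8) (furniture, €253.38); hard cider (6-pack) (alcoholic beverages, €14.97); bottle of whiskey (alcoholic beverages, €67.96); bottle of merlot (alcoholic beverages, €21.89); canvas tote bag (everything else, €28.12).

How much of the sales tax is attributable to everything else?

Stainless water bottle €26.69: everything else → 6.5% → €1.73
Canvas tote bag €28.12: everything else → 6.5% → €1.83
Tax on everything else = €1.73 + €1.83 = €3.56

€3.56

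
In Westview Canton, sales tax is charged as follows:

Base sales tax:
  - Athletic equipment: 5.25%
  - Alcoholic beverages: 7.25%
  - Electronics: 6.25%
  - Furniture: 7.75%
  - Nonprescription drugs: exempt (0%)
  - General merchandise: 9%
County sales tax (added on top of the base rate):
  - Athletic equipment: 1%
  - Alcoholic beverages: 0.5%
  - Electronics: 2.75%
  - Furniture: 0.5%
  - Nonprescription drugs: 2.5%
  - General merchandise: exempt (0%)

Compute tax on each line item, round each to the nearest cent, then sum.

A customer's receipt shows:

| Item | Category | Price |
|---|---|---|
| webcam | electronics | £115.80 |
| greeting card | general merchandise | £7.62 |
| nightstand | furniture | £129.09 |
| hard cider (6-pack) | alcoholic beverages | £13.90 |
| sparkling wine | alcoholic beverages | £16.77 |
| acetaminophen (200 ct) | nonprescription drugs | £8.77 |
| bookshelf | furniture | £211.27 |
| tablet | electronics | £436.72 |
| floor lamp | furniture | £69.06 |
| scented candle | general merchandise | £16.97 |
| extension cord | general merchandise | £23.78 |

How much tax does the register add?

Webcam £115.80: electronics → 6.25% + 2.75% county = 9% → £10.42
Greeting card £7.62: general merchandise → 9% + 0% county = 9% → £0.69
Nightstand £129.09: furniture → 7.75% + 0.5% county = 8.25% → £10.65
Hard cider (6-pack) £13.90: alcoholic beverages → 7.25% + 0.5% county = 7.75% → £1.08
Sparkling wine £16.77: alcoholic beverages → 7.25% + 0.5% county = 7.75% → £1.30
Acetaminophen (200 ct) £8.77: nonprescription drugs → 0% + 2.5% county = 2.5% → £0.22
Bookshelf £211.27: furniture → 7.75% + 0.5% county = 8.25% → £17.43
Tablet £436.72: electronics → 6.25% + 2.75% county = 9% → £39.30
Floor lamp £69.06: furniture → 7.75% + 0.5% county = 8.25% → £5.70
Scented candle £16.97: general merchandise → 9% + 0% county = 9% → £1.53
Extension cord £23.78: general merchandise → 9% + 0% county = 9% → £2.14
Total tax = £10.42 + £0.69 + £10.65 + £1.08 + £1.30 + £0.22 + £17.43 + £39.30 + £5.70 + £1.53 + £2.14 = £90.46

£90.46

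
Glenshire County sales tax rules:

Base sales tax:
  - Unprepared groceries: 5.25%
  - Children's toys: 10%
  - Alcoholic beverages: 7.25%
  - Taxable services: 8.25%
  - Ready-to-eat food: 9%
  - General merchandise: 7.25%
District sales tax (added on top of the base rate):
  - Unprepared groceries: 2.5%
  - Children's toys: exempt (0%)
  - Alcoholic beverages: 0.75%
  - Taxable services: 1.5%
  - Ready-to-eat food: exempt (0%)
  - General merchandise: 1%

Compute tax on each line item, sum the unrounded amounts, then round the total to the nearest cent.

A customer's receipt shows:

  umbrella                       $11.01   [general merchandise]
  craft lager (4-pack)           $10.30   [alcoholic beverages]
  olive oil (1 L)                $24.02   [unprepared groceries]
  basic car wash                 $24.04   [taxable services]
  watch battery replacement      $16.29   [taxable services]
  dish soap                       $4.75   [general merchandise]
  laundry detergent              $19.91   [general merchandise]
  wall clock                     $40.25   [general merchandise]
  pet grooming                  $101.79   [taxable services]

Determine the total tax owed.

Umbrella $11.01: general merchandise → 7.25% + 1% district = 8.25% → $0.908325
Craft lager (4-pack) $10.30: alcoholic beverages → 7.25% + 0.75% district = 8% → $0.824
Olive oil (1 L) $24.02: unprepared groceries → 5.25% + 2.5% district = 7.75% → $1.86155
Basic car wash $24.04: taxable services → 8.25% + 1.5% district = 9.75% → $2.3439
Watch battery replacement $16.29: taxable services → 8.25% + 1.5% district = 9.75% → $1.588275
Dish soap $4.75: general merchandise → 7.25% + 1% district = 8.25% → $0.391875
Laundry detergent $19.91: general merchandise → 7.25% + 1% district = 8.25% → $1.642575
Wall clock $40.25: general merchandise → 7.25% + 1% district = 8.25% → $3.320625
Pet grooming $101.79: taxable services → 8.25% + 1.5% district = 9.75% → $9.924525
Unrounded tax sum = $22.80565 → $22.81

$22.81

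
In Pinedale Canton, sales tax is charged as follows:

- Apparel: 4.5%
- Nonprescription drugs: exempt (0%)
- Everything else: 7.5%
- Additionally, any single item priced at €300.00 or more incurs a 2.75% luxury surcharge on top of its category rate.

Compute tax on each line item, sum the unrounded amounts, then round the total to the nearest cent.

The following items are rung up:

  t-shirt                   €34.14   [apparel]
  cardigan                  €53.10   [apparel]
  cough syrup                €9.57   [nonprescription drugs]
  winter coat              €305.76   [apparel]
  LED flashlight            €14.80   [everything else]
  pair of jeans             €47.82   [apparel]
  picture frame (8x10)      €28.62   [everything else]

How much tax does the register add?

€31.50

T-shirt €34.14: apparel → 4.5% → €1.5363
Cardigan €53.10: apparel → 4.5% → €2.3895
Cough syrup €9.57: nonprescription drugs → 0% → €0.00
Winter coat €305.76: apparel → 4.5% + 2.75% surcharge = 7.25% → €22.1676
LED flashlight €14.80: everything else → 7.5% → €1.11
Pair of jeans €47.82: apparel → 4.5% → €2.1519
Picture frame (8x10) €28.62: everything else → 7.5% → €2.1465
Unrounded tax sum = €31.5018 → €31.50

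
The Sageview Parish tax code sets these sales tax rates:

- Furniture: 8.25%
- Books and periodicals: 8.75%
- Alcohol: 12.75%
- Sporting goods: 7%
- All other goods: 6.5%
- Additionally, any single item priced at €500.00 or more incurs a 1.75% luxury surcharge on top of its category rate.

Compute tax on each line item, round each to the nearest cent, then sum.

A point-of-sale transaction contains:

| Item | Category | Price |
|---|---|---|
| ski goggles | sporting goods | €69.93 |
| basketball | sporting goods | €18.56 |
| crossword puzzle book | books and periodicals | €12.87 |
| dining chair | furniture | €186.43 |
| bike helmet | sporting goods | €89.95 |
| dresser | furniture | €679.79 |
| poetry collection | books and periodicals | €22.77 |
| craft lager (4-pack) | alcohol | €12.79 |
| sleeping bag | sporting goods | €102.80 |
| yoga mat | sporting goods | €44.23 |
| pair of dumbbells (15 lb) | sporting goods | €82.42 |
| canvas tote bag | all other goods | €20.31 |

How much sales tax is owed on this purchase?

Ski goggles €69.93: sporting goods → 7% → €4.90
Basketball €18.56: sporting goods → 7% → €1.30
Crossword puzzle book €12.87: books and periodicals → 8.75% → €1.13
Dining chair €186.43: furniture → 8.25% → €15.38
Bike helmet €89.95: sporting goods → 7% → €6.30
Dresser €679.79: furniture → 8.25% + 1.75% surcharge = 10% → €67.98
Poetry collection €22.77: books and periodicals → 8.75% → €1.99
Craft lager (4-pack) €12.79: alcohol → 12.75% → €1.63
Sleeping bag €102.80: sporting goods → 7% → €7.20
Yoga mat €44.23: sporting goods → 7% → €3.10
Pair of dumbbells (15 lb) €82.42: sporting goods → 7% → €5.77
Canvas tote bag €20.31: all other goods → 6.5% → €1.32
Total tax = €4.90 + €1.30 + €1.13 + €15.38 + €6.30 + €67.98 + €1.99 + €1.63 + €7.20 + €3.10 + €5.77 + €1.32 = €118.00

€118.00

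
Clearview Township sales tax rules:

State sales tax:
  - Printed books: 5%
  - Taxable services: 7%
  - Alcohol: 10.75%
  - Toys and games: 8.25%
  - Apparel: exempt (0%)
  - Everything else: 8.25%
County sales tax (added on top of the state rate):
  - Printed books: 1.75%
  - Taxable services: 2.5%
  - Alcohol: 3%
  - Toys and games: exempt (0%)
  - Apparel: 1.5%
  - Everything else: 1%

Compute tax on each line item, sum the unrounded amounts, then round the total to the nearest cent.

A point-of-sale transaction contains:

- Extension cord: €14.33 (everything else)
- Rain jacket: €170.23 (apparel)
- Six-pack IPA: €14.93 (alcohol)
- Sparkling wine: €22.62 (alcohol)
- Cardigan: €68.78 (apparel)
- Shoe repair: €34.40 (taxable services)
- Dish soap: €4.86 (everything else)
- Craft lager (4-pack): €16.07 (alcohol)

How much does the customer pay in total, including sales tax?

Extension cord €14.33: everything else → 8.25% + 1% county = 9.25% → €1.325525
Rain jacket €170.23: apparel → 0% + 1.5% county = 1.5% → €2.55345
Six-pack IPA €14.93: alcohol → 10.75% + 3% county = 13.75% → €2.052875
Sparkling wine €22.62: alcohol → 10.75% + 3% county = 13.75% → €3.11025
Cardigan €68.78: apparel → 0% + 1.5% county = 1.5% → €1.0317
Shoe repair €34.40: taxable services → 7% + 2.5% county = 9.5% → €3.268
Dish soap €4.86: everything else → 8.25% + 1% county = 9.25% → €0.44955
Craft lager (4-pack) €16.07: alcohol → 10.75% + 3% county = 13.75% → €2.209625
Subtotal = €346.22; unrounded tax = €16.000975 → €16.00; total due = €362.22

€362.22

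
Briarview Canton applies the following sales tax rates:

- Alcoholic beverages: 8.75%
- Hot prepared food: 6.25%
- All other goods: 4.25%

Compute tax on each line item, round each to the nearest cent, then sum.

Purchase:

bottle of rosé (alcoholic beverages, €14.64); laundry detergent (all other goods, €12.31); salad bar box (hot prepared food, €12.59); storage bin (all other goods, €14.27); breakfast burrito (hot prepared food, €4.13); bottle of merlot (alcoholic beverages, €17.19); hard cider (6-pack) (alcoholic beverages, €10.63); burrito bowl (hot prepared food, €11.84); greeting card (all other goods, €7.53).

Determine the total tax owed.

€6.95

Bottle of rosé €14.64: alcoholic beverages → 8.75% → €1.28
Laundry detergent €12.31: all other goods → 4.25% → €0.52
Salad bar box €12.59: hot prepared food → 6.25% → €0.79
Storage bin €14.27: all other goods → 4.25% → €0.61
Breakfast burrito €4.13: hot prepared food → 6.25% → €0.26
Bottle of merlot €17.19: alcoholic beverages → 8.75% → €1.50
Hard cider (6-pack) €10.63: alcoholic beverages → 8.75% → €0.93
Burrito bowl €11.84: hot prepared food → 6.25% → €0.74
Greeting card €7.53: all other goods → 4.25% → €0.32
Total tax = €1.28 + €0.52 + €0.79 + €0.61 + €0.26 + €1.50 + €0.93 + €0.74 + €0.32 = €6.95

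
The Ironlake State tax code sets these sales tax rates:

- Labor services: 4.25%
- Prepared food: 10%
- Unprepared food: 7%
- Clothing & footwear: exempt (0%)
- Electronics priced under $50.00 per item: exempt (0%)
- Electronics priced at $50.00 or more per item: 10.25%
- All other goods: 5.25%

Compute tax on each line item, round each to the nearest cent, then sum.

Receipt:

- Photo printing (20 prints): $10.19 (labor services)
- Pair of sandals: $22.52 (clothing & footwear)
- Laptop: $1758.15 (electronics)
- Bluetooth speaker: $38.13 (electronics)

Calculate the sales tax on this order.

Photo printing (20 prints) $10.19: labor services → 4.25% → $0.43
Pair of sandals $22.52: clothing & footwear → 0% → $0.00
Laptop $1758.15: electronics, $50.00 or more → 10.25% → $180.21
Bluetooth speaker $38.13: electronics, under $50.00 → 0% → $0.00
Total tax = $0.43 + $180.21 = $180.64

$180.64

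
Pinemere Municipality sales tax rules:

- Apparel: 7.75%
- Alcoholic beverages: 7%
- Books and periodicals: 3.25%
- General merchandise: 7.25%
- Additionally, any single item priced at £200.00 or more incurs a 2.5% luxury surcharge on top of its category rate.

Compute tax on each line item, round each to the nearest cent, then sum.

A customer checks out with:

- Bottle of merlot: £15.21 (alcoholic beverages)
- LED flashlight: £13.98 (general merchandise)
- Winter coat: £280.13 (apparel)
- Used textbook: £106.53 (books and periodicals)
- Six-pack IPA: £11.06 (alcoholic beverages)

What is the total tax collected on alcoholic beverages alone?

Bottle of merlot £15.21: alcoholic beverages → 7% → £1.06
Six-pack IPA £11.06: alcoholic beverages → 7% → £0.77
Tax on alcoholic beverages = £1.06 + £0.77 = £1.83

£1.83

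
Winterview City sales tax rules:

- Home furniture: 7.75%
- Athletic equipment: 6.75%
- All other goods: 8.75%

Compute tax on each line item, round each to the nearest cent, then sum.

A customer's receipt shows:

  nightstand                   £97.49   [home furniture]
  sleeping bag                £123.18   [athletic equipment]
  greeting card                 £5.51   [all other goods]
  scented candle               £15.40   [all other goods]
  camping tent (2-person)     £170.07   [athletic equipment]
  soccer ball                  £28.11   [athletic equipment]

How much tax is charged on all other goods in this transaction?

Greeting card £5.51: all other goods → 8.75% → £0.48
Scented candle £15.40: all other goods → 8.75% → £1.35
Tax on all other goods = £0.48 + £1.35 = £1.83

£1.83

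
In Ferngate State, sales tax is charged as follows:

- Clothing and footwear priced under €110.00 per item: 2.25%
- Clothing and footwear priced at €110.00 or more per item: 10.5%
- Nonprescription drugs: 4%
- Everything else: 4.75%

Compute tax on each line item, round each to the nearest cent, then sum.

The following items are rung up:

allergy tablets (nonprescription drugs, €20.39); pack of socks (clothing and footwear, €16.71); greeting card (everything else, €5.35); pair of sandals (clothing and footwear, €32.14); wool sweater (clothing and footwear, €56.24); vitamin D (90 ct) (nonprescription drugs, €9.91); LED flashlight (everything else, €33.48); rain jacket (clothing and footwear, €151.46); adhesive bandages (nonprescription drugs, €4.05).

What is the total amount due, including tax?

Allergy tablets €20.39: nonprescription drugs → 4% → €0.82
Pack of socks €16.71: clothing and footwear, under €110.00 → 2.25% → €0.38
Greeting card €5.35: everything else → 4.75% → €0.25
Pair of sandals €32.14: clothing and footwear, under €110.00 → 2.25% → €0.72
Wool sweater €56.24: clothing and footwear, under €110.00 → 2.25% → €1.27
Vitamin D (90 ct) €9.91: nonprescription drugs → 4% → €0.40
LED flashlight €33.48: everything else → 4.75% → €1.59
Rain jacket €151.46: clothing and footwear, €110.00 or more → 10.5% → €15.90
Adhesive bandages €4.05: nonprescription drugs → 4% → €0.16
Subtotal = €329.73; tax = €21.49; total due = €351.22

€351.22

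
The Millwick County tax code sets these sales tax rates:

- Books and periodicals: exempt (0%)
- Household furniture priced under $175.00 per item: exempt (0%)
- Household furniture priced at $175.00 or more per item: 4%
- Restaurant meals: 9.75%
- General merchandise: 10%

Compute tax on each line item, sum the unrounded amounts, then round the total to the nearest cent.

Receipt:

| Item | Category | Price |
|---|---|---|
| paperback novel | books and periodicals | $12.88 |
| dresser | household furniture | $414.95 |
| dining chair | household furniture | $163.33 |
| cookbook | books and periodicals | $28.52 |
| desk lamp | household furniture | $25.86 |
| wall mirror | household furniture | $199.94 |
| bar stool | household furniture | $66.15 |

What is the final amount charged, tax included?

$936.23

Paperback novel $12.88: books and periodicals → 0% → $0.00
Dresser $414.95: household furniture, $175.00 or more → 4% → $16.598
Dining chair $163.33: household furniture, under $175.00 → 0% → $0.00
Cookbook $28.52: books and periodicals → 0% → $0.00
Desk lamp $25.86: household furniture, under $175.00 → 0% → $0.00
Wall mirror $199.94: household furniture, $175.00 or more → 4% → $7.9976
Bar stool $66.15: household furniture, under $175.00 → 0% → $0.00
Subtotal = $911.63; unrounded tax = $24.5956 → $24.60; total due = $936.23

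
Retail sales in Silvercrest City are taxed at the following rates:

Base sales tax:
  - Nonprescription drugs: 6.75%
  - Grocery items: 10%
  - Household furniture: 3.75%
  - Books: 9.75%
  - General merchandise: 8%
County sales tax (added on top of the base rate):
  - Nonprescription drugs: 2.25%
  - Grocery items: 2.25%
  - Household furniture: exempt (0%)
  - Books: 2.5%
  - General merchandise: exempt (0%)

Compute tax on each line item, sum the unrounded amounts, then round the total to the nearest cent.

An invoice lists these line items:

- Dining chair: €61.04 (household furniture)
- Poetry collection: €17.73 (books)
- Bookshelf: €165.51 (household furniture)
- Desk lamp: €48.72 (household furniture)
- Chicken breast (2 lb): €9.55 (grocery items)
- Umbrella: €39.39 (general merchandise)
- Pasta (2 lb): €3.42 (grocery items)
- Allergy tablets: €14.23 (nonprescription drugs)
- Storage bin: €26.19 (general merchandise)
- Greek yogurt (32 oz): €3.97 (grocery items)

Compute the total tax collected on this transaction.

Dining chair €61.04: household furniture → 3.75% + 0% county = 3.75% → €2.289
Poetry collection €17.73: books → 9.75% + 2.5% county = 12.25% → €2.171925
Bookshelf €165.51: household furniture → 3.75% + 0% county = 3.75% → €6.206625
Desk lamp €48.72: household furniture → 3.75% + 0% county = 3.75% → €1.827
Chicken breast (2 lb) €9.55: grocery items → 10% + 2.25% county = 12.25% → €1.169875
Umbrella €39.39: general merchandise → 8% + 0% county = 8% → €3.1512
Pasta (2 lb) €3.42: grocery items → 10% + 2.25% county = 12.25% → €0.41895
Allergy tablets €14.23: nonprescription drugs → 6.75% + 2.25% county = 9% → €1.2807
Storage bin €26.19: general merchandise → 8% + 0% county = 8% → €2.0952
Greek yogurt (32 oz) €3.97: grocery items → 10% + 2.25% county = 12.25% → €0.486325
Unrounded tax sum = €21.0968 → €21.10

€21.10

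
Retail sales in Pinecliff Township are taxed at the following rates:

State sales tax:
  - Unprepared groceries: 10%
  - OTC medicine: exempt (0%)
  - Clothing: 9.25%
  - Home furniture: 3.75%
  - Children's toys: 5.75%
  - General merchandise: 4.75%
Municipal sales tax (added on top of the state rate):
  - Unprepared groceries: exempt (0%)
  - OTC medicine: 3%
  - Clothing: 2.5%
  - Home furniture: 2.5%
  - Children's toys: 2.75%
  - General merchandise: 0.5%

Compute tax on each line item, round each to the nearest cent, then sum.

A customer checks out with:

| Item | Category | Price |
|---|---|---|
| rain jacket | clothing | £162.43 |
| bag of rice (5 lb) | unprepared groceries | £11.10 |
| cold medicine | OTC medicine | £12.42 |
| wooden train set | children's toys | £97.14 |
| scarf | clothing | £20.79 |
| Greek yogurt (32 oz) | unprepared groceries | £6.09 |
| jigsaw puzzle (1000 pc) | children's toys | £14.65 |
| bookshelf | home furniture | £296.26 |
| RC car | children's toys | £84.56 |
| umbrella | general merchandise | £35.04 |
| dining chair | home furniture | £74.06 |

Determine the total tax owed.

£65.31

Rain jacket £162.43: clothing → 9.25% + 2.5% municipal = 11.75% → £19.09
Bag of rice (5 lb) £11.10: unprepared groceries → 10% + 0% municipal = 10% → £1.11
Cold medicine £12.42: OTC medicine → 0% + 3% municipal = 3% → £0.37
Wooden train set £97.14: children's toys → 5.75% + 2.75% municipal = 8.5% → £8.26
Scarf £20.79: clothing → 9.25% + 2.5% municipal = 11.75% → £2.44
Greek yogurt (32 oz) £6.09: unprepared groceries → 10% + 0% municipal = 10% → £0.61
Jigsaw puzzle (1000 pc) £14.65: children's toys → 5.75% + 2.75% municipal = 8.5% → £1.25
Bookshelf £296.26: home furniture → 3.75% + 2.5% municipal = 6.25% → £18.52
RC car £84.56: children's toys → 5.75% + 2.75% municipal = 8.5% → £7.19
Umbrella £35.04: general merchandise → 4.75% + 0.5% municipal = 5.25% → £1.84
Dining chair £74.06: home furniture → 3.75% + 2.5% municipal = 6.25% → £4.63
Total tax = £19.09 + £1.11 + £0.37 + £8.26 + £2.44 + £0.61 + £1.25 + £18.52 + £7.19 + £1.84 + £4.63 = £65.31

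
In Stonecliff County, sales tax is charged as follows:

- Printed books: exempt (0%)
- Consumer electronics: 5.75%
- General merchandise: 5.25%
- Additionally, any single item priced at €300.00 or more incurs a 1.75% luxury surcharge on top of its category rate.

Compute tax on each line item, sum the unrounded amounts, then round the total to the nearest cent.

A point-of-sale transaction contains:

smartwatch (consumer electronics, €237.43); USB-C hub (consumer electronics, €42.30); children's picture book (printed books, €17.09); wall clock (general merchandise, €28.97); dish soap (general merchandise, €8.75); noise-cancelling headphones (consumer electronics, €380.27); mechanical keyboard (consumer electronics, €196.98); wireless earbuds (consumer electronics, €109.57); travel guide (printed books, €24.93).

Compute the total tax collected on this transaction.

Smartwatch €237.43: consumer electronics → 5.75% → €13.652225
USB-C hub €42.30: consumer electronics → 5.75% → €2.43225
Children's picture book €17.09: printed books → 0% → €0.00
Wall clock €28.97: general merchandise → 5.25% → €1.520925
Dish soap €8.75: general merchandise → 5.25% → €0.459375
Noise-cancelling headphones €380.27: consumer electronics → 5.75% + 1.75% surcharge = 7.5% → €28.52025
Mechanical keyboard €196.98: consumer electronics → 5.75% → €11.32635
Wireless earbuds €109.57: consumer electronics → 5.75% → €6.300275
Travel guide €24.93: printed books → 0% → €0.00
Unrounded tax sum = €64.21165 → €64.21

€64.21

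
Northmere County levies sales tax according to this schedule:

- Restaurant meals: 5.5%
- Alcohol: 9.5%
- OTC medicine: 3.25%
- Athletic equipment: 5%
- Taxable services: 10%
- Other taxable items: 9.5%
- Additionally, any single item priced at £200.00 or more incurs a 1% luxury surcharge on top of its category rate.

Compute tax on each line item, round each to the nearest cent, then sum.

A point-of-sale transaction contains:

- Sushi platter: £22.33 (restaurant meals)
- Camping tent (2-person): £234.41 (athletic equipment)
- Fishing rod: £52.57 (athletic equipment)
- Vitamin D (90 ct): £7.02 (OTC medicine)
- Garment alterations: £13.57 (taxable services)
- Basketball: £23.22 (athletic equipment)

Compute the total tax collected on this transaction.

£20.67

Sushi platter £22.33: restaurant meals → 5.5% → £1.23
Camping tent (2-person) £234.41: athletic equipment → 5% + 1% surcharge = 6% → £14.06
Fishing rod £52.57: athletic equipment → 5% → £2.63
Vitamin D (90 ct) £7.02: OTC medicine → 3.25% → £0.23
Garment alterations £13.57: taxable services → 10% → £1.36
Basketball £23.22: athletic equipment → 5% → £1.16
Total tax = £1.23 + £14.06 + £2.63 + £0.23 + £1.36 + £1.16 = £20.67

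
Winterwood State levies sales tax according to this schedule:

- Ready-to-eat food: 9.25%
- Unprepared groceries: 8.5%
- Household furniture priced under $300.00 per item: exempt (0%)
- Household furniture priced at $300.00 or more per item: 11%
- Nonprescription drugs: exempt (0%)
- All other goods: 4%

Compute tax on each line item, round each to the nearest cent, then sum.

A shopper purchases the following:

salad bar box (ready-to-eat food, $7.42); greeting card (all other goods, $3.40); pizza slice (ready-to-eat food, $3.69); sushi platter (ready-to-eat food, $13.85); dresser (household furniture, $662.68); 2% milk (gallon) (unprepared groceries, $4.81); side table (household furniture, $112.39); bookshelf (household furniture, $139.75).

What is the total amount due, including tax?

$1023.74

Salad bar box $7.42: ready-to-eat food → 9.25% → $0.69
Greeting card $3.40: all other goods → 4% → $0.14
Pizza slice $3.69: ready-to-eat food → 9.25% → $0.34
Sushi platter $13.85: ready-to-eat food → 9.25% → $1.28
Dresser $662.68: household furniture, $300.00 or more → 11% → $72.89
2% milk (gallon) $4.81: unprepared groceries → 8.5% → $0.41
Side table $112.39: household furniture, under $300.00 → 0% → $0.00
Bookshelf $139.75: household furniture, under $300.00 → 0% → $0.00
Subtotal = $947.99; tax = $75.75; total due = $1023.74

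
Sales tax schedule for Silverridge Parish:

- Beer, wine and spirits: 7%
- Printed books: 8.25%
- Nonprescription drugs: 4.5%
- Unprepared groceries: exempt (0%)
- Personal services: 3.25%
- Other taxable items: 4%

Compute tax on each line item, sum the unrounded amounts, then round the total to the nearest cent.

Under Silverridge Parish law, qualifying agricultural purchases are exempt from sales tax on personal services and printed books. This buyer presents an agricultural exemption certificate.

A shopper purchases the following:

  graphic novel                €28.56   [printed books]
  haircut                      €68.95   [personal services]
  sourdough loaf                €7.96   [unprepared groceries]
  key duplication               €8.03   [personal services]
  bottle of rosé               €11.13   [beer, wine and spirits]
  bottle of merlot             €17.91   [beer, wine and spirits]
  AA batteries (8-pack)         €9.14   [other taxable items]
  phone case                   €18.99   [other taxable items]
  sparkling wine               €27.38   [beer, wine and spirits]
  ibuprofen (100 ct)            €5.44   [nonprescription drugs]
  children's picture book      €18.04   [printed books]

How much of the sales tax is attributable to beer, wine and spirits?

€3.95

Bottle of rosé €11.13: beer, wine and spirits → 7% → €0.7791
Bottle of merlot €17.91: beer, wine and spirits → 7% → €1.2537
Sparkling wine €27.38: beer, wine and spirits → 7% → €1.9166
Tax on beer, wine and spirits: unrounded sum = €3.9494 → €3.95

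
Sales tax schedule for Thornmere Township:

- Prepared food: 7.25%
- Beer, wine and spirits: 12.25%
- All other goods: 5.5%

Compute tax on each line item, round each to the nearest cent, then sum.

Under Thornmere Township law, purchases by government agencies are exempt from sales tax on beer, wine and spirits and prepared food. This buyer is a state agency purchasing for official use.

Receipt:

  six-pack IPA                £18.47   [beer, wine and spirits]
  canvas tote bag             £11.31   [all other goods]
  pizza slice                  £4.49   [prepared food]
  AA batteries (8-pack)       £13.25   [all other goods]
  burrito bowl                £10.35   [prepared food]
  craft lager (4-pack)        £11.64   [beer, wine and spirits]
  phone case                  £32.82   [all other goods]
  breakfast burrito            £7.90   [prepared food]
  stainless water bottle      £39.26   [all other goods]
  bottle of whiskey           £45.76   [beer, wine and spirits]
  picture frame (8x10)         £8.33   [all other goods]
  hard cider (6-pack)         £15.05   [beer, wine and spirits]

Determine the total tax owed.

£5.78

Six-pack IPA £18.47: beer, wine and spirits, buyer-exempt → 0% → £0.00
Canvas tote bag £11.31: all other goods → 5.5% → £0.62
Pizza slice £4.49: prepared food, buyer-exempt → 0% → £0.00
AA batteries (8-pack) £13.25: all other goods → 5.5% → £0.73
Burrito bowl £10.35: prepared food, buyer-exempt → 0% → £0.00
Craft lager (4-pack) £11.64: beer, wine and spirits, buyer-exempt → 0% → £0.00
Phone case £32.82: all other goods → 5.5% → £1.81
Breakfast burrito £7.90: prepared food, buyer-exempt → 0% → £0.00
Stainless water bottle £39.26: all other goods → 5.5% → £2.16
Bottle of whiskey £45.76: beer, wine and spirits, buyer-exempt → 0% → £0.00
Picture frame (8x10) £8.33: all other goods → 5.5% → £0.46
Hard cider (6-pack) £15.05: beer, wine and spirits, buyer-exempt → 0% → £0.00
Total tax = £0.62 + £0.73 + £1.81 + £2.16 + £0.46 = £5.78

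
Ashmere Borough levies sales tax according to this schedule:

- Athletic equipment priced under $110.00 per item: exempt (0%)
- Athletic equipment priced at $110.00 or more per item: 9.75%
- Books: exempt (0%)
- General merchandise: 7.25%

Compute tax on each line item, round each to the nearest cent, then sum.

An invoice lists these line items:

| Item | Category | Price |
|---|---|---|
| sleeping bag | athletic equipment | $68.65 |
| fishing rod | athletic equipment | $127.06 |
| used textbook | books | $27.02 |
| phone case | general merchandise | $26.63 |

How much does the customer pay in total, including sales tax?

$263.68

Sleeping bag $68.65: athletic equipment, under $110.00 → 0% → $0.00
Fishing rod $127.06: athletic equipment, $110.00 or more → 9.75% → $12.39
Used textbook $27.02: books → 0% → $0.00
Phone case $26.63: general merchandise → 7.25% → $1.93
Subtotal = $249.36; tax = $14.32; total due = $263.68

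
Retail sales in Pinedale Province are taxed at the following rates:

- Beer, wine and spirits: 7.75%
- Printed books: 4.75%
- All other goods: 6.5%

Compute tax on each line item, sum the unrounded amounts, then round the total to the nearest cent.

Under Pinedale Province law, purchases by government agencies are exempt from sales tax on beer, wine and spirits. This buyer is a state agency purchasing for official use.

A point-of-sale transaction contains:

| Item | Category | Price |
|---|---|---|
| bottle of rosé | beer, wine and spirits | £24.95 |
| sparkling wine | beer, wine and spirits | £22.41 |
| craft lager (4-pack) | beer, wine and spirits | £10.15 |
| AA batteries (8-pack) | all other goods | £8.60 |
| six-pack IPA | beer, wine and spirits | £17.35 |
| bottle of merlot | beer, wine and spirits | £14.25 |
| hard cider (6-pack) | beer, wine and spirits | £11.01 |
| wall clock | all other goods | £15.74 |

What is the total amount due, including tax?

£126.04

Bottle of rosé £24.95: beer, wine and spirits, buyer-exempt → 0% → £0.00
Sparkling wine £22.41: beer, wine and spirits, buyer-exempt → 0% → £0.00
Craft lager (4-pack) £10.15: beer, wine and spirits, buyer-exempt → 0% → £0.00
AA batteries (8-pack) £8.60: all other goods → 6.5% → £0.559
Six-pack IPA £17.35: beer, wine and spirits, buyer-exempt → 0% → £0.00
Bottle of merlot £14.25: beer, wine and spirits, buyer-exempt → 0% → £0.00
Hard cider (6-pack) £11.01: beer, wine and spirits, buyer-exempt → 0% → £0.00
Wall clock £15.74: all other goods → 6.5% → £1.0231
Subtotal = £124.46; unrounded tax = £1.5821 → £1.58; total due = £126.04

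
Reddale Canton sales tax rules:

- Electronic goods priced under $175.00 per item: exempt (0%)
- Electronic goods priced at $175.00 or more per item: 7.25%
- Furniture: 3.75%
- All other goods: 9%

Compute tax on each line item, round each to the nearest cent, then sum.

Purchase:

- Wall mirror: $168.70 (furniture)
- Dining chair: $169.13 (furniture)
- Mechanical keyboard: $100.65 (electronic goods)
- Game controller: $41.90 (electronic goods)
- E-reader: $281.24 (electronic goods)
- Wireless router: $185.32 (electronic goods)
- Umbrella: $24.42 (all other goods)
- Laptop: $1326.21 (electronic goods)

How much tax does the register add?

Wall mirror $168.70: furniture → 3.75% → $6.33
Dining chair $169.13: furniture → 3.75% → $6.34
Mechanical keyboard $100.65: electronic goods, under $175.00 → 0% → $0.00
Game controller $41.90: electronic goods, under $175.00 → 0% → $0.00
E-reader $281.24: electronic goods, $175.00 or more → 7.25% → $20.39
Wireless router $185.32: electronic goods, $175.00 or more → 7.25% → $13.44
Umbrella $24.42: all other goods → 9% → $2.20
Laptop $1326.21: electronic goods, $175.00 or more → 7.25% → $96.15
Total tax = $6.33 + $6.34 + $20.39 + $13.44 + $2.20 + $96.15 = $144.85

$144.85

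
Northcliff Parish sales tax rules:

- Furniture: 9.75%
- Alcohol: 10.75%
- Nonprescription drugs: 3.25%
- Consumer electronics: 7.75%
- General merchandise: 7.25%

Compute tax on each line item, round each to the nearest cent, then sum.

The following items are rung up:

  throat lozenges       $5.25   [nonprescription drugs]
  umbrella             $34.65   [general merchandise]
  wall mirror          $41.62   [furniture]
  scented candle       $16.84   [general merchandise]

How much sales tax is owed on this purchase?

$7.96

Throat lozenges $5.25: nonprescription drugs → 3.25% → $0.17
Umbrella $34.65: general merchandise → 7.25% → $2.51
Wall mirror $41.62: furniture → 9.75% → $4.06
Scented candle $16.84: general merchandise → 7.25% → $1.22
Total tax = $0.17 + $2.51 + $4.06 + $1.22 = $7.96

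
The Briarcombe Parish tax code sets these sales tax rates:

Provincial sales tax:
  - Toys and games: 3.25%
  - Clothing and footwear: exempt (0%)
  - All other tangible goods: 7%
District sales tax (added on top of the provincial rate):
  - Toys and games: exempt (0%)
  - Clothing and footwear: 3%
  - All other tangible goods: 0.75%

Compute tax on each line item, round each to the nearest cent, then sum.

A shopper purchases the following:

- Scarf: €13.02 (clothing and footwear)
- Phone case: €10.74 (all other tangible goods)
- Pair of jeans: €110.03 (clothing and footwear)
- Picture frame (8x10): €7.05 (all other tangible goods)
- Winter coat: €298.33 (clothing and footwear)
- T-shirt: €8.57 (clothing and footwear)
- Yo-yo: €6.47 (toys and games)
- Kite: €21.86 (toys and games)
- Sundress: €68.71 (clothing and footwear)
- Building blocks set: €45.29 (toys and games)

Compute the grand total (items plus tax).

Scarf €13.02: clothing and footwear → 0% + 3% district = 3% → €0.39
Phone case €10.74: all other tangible goods → 7% + 0.75% district = 7.75% → €0.83
Pair of jeans €110.03: clothing and footwear → 0% + 3% district = 3% → €3.30
Picture frame (8x10) €7.05: all other tangible goods → 7% + 0.75% district = 7.75% → €0.55
Winter coat €298.33: clothing and footwear → 0% + 3% district = 3% → €8.95
T-shirt €8.57: clothing and footwear → 0% + 3% district = 3% → €0.26
Yo-yo €6.47: toys and games → 3.25% + 0% district = 3.25% → €0.21
Kite €21.86: toys and games → 3.25% + 0% district = 3.25% → €0.71
Sundress €68.71: clothing and footwear → 0% + 3% district = 3% → €2.06
Building blocks set €45.29: toys and games → 3.25% + 0% district = 3.25% → €1.47
Subtotal = €590.07; tax = €18.73; total due = €608.80

€608.80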